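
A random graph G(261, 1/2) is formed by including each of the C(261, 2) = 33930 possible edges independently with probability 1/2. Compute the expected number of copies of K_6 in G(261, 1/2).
E[# K_6] = C(261, 6) · (1/2)^C(6, 2) = 414356272512 / 2^15 = 3237158379/256 ≈ 12645149.917969

For each 6-subset S of vertices (there are C(261, 6) = 414356272512 such S), let X_S = 1 if S induces a K_6 (all C(6, 2) = 15 edges present). Then P(X_S = 1) = (1/2)^15 = 1/32768. By linearity of expectation, E[# K_6] = C(261, 6) · (1/2)^15 = 414356272512 / 32768 = 3237158379/256 ≈ 12645149.917969.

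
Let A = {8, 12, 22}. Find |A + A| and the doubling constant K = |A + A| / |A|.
K = |A + A| / |A| = 6/3 = 2

Enumerate A + A = {a + b : a, b ∈ A}. With |A| = 3, there are |A|^2 = 9 ordered sum pairs; collecting distinct values, A + A = {16, 20, 24, 30, 34, 44}, so |A + A| = 6. Thus K = 6/3 = 2. For comparison, the minimum possible |A + A| over all 3-element sets is 2·3 − 1 = 5 (so min K = 5/3), attained only by arithmetic progressions.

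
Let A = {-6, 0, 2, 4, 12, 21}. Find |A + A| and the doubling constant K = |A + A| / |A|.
K = |A + A| / |A| = 19/6

Enumerate A + A = {a + b : a, b ∈ A}. With |A| = 6, there are |A|^2 = 36 ordered sum pairs; collecting distinct values, A + A = {-12, -6, -4, -2, 0, 2, 4, 6, 8, 12, 14, 15, 16, 21, 23, 24, 25, 33, 42}, so |A + A| = 19. Thus K = 19/6. For comparison, the minimum possible |A + A| over all 6-element sets is 2·6 − 1 = 11 (so min K = 11/6), attained only by arithmetic progressions.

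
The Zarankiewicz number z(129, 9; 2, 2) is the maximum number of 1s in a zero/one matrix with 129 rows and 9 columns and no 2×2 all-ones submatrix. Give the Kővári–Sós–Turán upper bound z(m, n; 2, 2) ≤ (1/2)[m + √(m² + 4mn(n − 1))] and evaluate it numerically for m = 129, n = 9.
z(129, 9; 2, 2) ≤ (1/2)[129 + √(129² + 4·129·9·8)] = (1/2)[129 + √53793] = 180.4666

Kővári–Sós–Turán: let r_1, ..., r_129 be the row sums and z = Σ r_i the total number of 1s. Each pair of columns can share at most one row with both entries 1 (else a 2×2 all-ones block appears), so Σ_i C(r_i, 2) ≤ C(9, 2) = 36. By convexity Σ_i C(r_i, 2) ≥ 129·C(z/129, 2) = z(z − 129)/(2·129), giving z² − 129z − 129·9·8 ≤ 0 and hence z ≤ (1/2)[129 + √(16641 + 4·9288)] = (1/2)[129 + √53793] ≈ (1/2)(129 + 231.9332) = 180.4666.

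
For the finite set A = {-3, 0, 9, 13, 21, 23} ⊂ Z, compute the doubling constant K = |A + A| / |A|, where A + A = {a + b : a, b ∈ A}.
K = |A + A| / |A| = 20/6 = 10/3

Enumerate A + A = {a + b : a, b ∈ A}. With |A| = 6, there are |A|^2 = 36 ordered sum pairs; collecting distinct values, A + A = {-6, -3, 0, 6, 9, 10, 13, 18, 20, 21, 22, 23, 26, 30, 32, 34, 36, 42, 44, 46}, so |A + A| = 20. Thus K = 20/6 = 10/3. For comparison, the minimum possible |A + A| over all 6-element sets is 2·6 − 1 = 11 (so min K = 11/6), attained only by arithmetic progressions.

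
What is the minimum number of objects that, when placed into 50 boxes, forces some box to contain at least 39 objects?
n = (39 − 1)·50 + 1 = 1901

By the generalised pigeonhole principle, to guarantee some box contains ≥ r objects we need more than (r − 1) · k objects total. Threshold: n = (r − 1) · k + 1. With r = 39 and k = 50: n = 38 · 50 + 1 = 1900 + 1 = 1901. For n = 1900 = 38 · 50, we can put exactly 38 objects in every box, avoiding 39 in any single one — so 1901 is tight.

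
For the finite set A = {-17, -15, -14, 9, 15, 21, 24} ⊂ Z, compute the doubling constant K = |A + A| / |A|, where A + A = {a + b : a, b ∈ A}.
K = |A + A| / |A| = 26/7

Enumerate A + A = {a + b : a, b ∈ A}. With |A| = 7, there are |A|^2 = 49 ordered sum pairs; collecting distinct values, A + A = {-34, -32, -31, -30, -29, -28, -8, -6, -5, -2, 0, 1, 4, 6, 7, 9, 10, 18, 24, 30, 33, 36, 39, 42, 45, 48}, so |A + A| = 26. Thus K = 26/7. For comparison, the minimum possible |A + A| over all 7-element sets is 2·7 − 1 = 13 (so min K = 13/7), attained only by arithmetic progressions.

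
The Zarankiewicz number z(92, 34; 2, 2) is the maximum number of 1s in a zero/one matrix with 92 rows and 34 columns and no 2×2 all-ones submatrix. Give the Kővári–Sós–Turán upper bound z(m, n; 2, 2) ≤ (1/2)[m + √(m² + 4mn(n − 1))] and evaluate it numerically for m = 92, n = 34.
z(92, 34; 2, 2) ≤ (1/2)[92 + √(92² + 4·92·34·33)] = (1/2)[92 + √421360] = 370.5612

Kővári–Sós–Turán: let r_1, ..., r_92 be the row sums and z = Σ r_i the total number of 1s. Each pair of columns can share at most one row with both entries 1 (else a 2×2 all-ones block appears), so Σ_i C(r_i, 2) ≤ C(34, 2) = 561. By convexity Σ_i C(r_i, 2) ≥ 92·C(z/92, 2) = z(z − 92)/(2·92), giving z² − 92z − 92·34·33 ≤ 0 and hence z ≤ (1/2)[92 + √(8464 + 4·103224)] = (1/2)[92 + √421360] ≈ (1/2)(92 + 649.1225) = 370.5612.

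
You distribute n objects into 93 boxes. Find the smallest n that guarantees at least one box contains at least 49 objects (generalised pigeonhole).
n = (49 − 1)·93 + 1 = 4465

By the generalised pigeonhole principle, to guarantee some box contains ≥ r objects we need more than (r − 1) · k objects total. Threshold: n = (r − 1) · k + 1. With r = 49 and k = 93: n = 48 · 93 + 1 = 4464 + 1 = 4465. For n = 4464 = 48 · 93, we can put exactly 48 objects in every box, avoiding 49 in any single one — so 4465 is tight.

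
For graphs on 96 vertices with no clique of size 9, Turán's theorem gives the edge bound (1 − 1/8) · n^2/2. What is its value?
Turán density bound = (7/8) · 96^2/2 = 4032

Turán's theorem: ex(n, K_{r+1}) is achieved by the complete r-partite Turán graph T(n, r) with parts as balanced as possible, and is at most (1 − 1/r) · n^2/2. For r = 8, n = 96: the density bound is (7/8) · 9216/2 = 4032. Since 8 ∣ 96, the Turán graph T(96, 8) has parts of equal size 12, and its edge count e(T(96, 8)) = 4032 attains the density bound exactly.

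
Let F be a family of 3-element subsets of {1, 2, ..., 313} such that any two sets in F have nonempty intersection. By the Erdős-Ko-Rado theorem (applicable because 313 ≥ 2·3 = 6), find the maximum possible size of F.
max |F| = C(312, 2) = 48516

The Erdős-Ko-Rado theorem states: for n ≥ 2k, an intersecting family of k-subsets of an n-element set has size at most C(n − 1, k − 1), with equality for 'star' families {A ⊆ [n] : |A| = k, i ∈ A} (fix an element i). For n = 313, k = 3: C(312, 2) = 48516.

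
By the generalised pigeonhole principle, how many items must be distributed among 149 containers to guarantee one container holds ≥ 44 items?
n = (44 − 1)·149 + 1 = 6408

By the generalised pigeonhole principle, to guarantee some box contains ≥ r objects we need more than (r − 1) · k objects total. Threshold: n = (r − 1) · k + 1. With r = 44 and k = 149: n = 43 · 149 + 1 = 6407 + 1 = 6408. For n = 6407 = 43 · 149, we can put exactly 43 objects in every box, avoiding 44 in any single one — so 6408 is tight.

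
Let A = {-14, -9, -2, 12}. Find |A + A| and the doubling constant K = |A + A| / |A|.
K = |A + A| / |A| = 10/4 = 5/2

Enumerate A + A = {a + b : a, b ∈ A}. With |A| = 4, there are |A|^2 = 16 ordered sum pairs; collecting distinct values, A + A = {-28, -23, -18, -16, -11, -4, -2, 3, 10, 24}, so |A + A| = 10. Thus K = 10/4 = 5/2. For comparison, the minimum possible |A + A| over all 4-element sets is 2·4 − 1 = 7 (so min K = 7/4), attained only by arithmetic progressions.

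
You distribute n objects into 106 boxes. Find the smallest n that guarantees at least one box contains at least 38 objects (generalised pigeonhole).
n = (38 − 1)·106 + 1 = 3923

By the generalised pigeonhole principle, to guarantee some box contains ≥ r objects we need more than (r − 1) · k objects total. Threshold: n = (r − 1) · k + 1. With r = 38 and k = 106: n = 37 · 106 + 1 = 3922 + 1 = 3923. For n = 3922 = 37 · 106, we can put exactly 37 objects in every box, avoiding 38 in any single one — so 3923 is tight.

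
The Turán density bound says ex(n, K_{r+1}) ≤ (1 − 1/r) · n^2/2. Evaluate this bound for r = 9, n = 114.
Turán density bound = (8/9) · 114^2/2 = 5776

Turán's theorem: ex(n, K_{r+1}) is achieved by the complete r-partite Turán graph T(n, r) with parts as balanced as possible, and is at most (1 − 1/r) · n^2/2. For r = 9, n = 114: the density bound is (8/9) · 12996/2 = 5776. The integer-valued extremum is e(T(114, 9)) = 5775, which is strictly less than the density bound 5776 since 9 ∤ 114 (the parts of T(114, 9) cannot all be equal).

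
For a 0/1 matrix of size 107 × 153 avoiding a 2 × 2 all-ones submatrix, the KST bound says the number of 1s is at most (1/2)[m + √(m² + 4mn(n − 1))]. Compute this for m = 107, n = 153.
z(107, 153; 2, 2) ≤ (1/2)[107 + √(107² + 4·107·153·152)] = (1/2)[107 + √9965017] = 1631.8708

Kővári–Sós–Turán: let r_1, ..., r_107 be the row sums and z = Σ r_i the total number of 1s. Each pair of columns can share at most one row with both entries 1 (else a 2×2 all-ones block appears), so Σ_i C(r_i, 2) ≤ C(153, 2) = 11628. By convexity Σ_i C(r_i, 2) ≥ 107·C(z/107, 2) = z(z − 107)/(2·107), giving z² − 107z − 107·153·152 ≤ 0 and hence z ≤ (1/2)[107 + √(11449 + 4·2488392)] = (1/2)[107 + √9965017] ≈ (1/2)(107 + 3156.7415) = 1631.8708.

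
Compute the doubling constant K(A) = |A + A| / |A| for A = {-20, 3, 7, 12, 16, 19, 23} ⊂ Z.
K = |A + A| / |A| = 25/7

Enumerate A + A = {a + b : a, b ∈ A}. With |A| = 7, there are |A|^2 = 49 ordered sum pairs; collecting distinct values, A + A = {-40, -17, -13, -8, -4, -1, 3, 6, 10, 14, 15, 19, 22, 23, 24, 26, 28, 30, 31, 32, 35, 38, 39, 42, 46}, so |A + A| = 25. Thus K = 25/7. For comparison, the minimum possible |A + A| over all 7-element sets is 2·7 − 1 = 13 (so min K = 13/7), attained only by arithmetic progressions.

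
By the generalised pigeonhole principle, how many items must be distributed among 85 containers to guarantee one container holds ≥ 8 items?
n = (8 − 1)·85 + 1 = 596

By the generalised pigeonhole principle, to guarantee some box contains ≥ r objects we need more than (r − 1) · k objects total. Threshold: n = (r − 1) · k + 1. With r = 8 and k = 85: n = 7 · 85 + 1 = 595 + 1 = 596. For n = 595 = 7 · 85, we can put exactly 7 objects in every box, avoiding 8 in any single one — so 596 is tight.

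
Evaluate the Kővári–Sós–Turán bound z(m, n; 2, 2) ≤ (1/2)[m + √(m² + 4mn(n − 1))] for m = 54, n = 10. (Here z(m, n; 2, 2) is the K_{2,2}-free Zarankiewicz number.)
z(54, 10; 2, 2) ≤ (1/2)[54 + √(54² + 4·54·10·9)] = (1/2)[54 + √22356] = 101.7596

Kővári–Sós–Turán: let r_1, ..., r_54 be the row sums and z = Σ r_i the total number of 1s. Each pair of columns can share at most one row with both entries 1 (else a 2×2 all-ones block appears), so Σ_i C(r_i, 2) ≤ C(10, 2) = 45. By convexity Σ_i C(r_i, 2) ≥ 54·C(z/54, 2) = z(z − 54)/(2·54), giving z² − 54z − 54·10·9 ≤ 0 and hence z ≤ (1/2)[54 + √(2916 + 4·4860)] = (1/2)[54 + √22356] ≈ (1/2)(54 + 149.5192) = 101.7596.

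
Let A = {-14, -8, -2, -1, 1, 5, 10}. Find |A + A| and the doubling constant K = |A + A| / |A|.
K = |A + A| / |A| = 23/7

Enumerate A + A = {a + b : a, b ∈ A}. With |A| = 7, there are |A|^2 = 49 ordered sum pairs; collecting distinct values, A + A = {-28, -22, -16, -15, -13, -10, -9, -7, -4, -3, -2, -1, 0, 2, 3, 4, 6, 8, 9, 10, 11, 15, 20}, so |A + A| = 23. Thus K = 23/7. For comparison, the minimum possible |A + A| over all 7-element sets is 2·7 − 1 = 13 (so min K = 13/7), attained only by arithmetic progressions.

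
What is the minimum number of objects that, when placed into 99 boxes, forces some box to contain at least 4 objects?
n = (4 − 1)·99 + 1 = 298

By the generalised pigeonhole principle, to guarantee some box contains ≥ r objects we need more than (r − 1) · k objects total. Threshold: n = (r − 1) · k + 1. With r = 4 and k = 99: n = 3 · 99 + 1 = 297 + 1 = 298. For n = 297 = 3 · 99, we can put exactly 3 objects in every box, avoiding 4 in any single one — so 298 is tight.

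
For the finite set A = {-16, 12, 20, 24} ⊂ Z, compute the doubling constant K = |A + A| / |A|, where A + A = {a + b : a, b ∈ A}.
K = |A + A| / |A| = 10/4 = 5/2

Enumerate A + A = {a + b : a, b ∈ A}. With |A| = 4, there are |A|^2 = 16 ordered sum pairs; collecting distinct values, A + A = {-32, -4, 4, 8, 24, 32, 36, 40, 44, 48}, so |A + A| = 10. Thus K = 10/4 = 5/2. For comparison, the minimum possible |A + A| over all 4-element sets is 2·4 − 1 = 7 (so min K = 7/4), attained only by arithmetic progressions.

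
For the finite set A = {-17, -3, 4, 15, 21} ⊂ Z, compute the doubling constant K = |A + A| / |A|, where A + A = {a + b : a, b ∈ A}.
K = |A + A| / |A| = 15/5 = 3

Enumerate A + A = {a + b : a, b ∈ A}. With |A| = 5, there are |A|^2 = 25 ordered sum pairs; collecting distinct values, A + A = {-34, -20, -13, -6, -2, 1, 4, 8, 12, 18, 19, 25, 30, 36, 42}, so |A + A| = 15. Thus K = 15/5 = 3. For comparison, the minimum possible |A + A| over all 5-element sets is 2·5 − 1 = 9 (so min K = 9/5), attained only by arithmetic progressions.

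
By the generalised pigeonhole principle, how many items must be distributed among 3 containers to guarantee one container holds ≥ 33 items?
n = (33 − 1)·3 + 1 = 97

By the generalised pigeonhole principle, to guarantee some box contains ≥ r objects we need more than (r − 1) · k objects total. Threshold: n = (r − 1) · k + 1. With r = 33 and k = 3: n = 32 · 3 + 1 = 96 + 1 = 97. For n = 96 = 32 · 3, we can put exactly 32 objects in every box, avoiding 33 in any single one — so 97 is tight.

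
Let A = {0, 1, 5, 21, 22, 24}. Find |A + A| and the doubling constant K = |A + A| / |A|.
K = |A + A| / |A| = 20/6 = 10/3

Enumerate A + A = {a + b : a, b ∈ A}. With |A| = 6, there are |A|^2 = 36 ordered sum pairs; collecting distinct values, A + A = {0, 1, 2, 5, 6, 10, 21, 22, 23, 24, 25, 26, 27, 29, 42, 43, 44, 45, 46, 48}, so |A + A| = 20. Thus K = 20/6 = 10/3. For comparison, the minimum possible |A + A| over all 6-element sets is 2·6 − 1 = 11 (so min K = 11/6), attained only by arithmetic progressions.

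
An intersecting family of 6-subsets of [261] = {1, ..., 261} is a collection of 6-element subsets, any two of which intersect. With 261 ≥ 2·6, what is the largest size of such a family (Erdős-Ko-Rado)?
max |F| = C(260, 5) = 9525431552

Erdős-Ko-Rado (1961): when n ≥ 2k, max |F| = C(n−1, k−1). The bound is attained by the star {A : i ∈ A} for any fixed i ∈ [n]. Here C(261−1, 6−1) = C(260, 5) = 9525431552.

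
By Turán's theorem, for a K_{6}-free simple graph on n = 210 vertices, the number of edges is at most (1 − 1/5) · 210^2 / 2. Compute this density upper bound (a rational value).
Turán density bound = (4/5) · 210^2/2 = 17640

Turán's theorem: ex(n, K_{r+1}) is achieved by the complete r-partite Turán graph T(n, r) with parts as balanced as possible, and is at most (1 − 1/r) · n^2/2. For r = 5, n = 210: the density bound is (4/5) · 44100/2 = 17640. Since 5 ∣ 210, the Turán graph T(210, 5) has parts of equal size 42, and its edge count e(T(210, 5)) = 17640 attains the density bound exactly.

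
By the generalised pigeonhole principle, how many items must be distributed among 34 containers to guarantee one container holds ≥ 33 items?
n = (33 − 1)·34 + 1 = 1089

By the generalised pigeonhole principle, to guarantee some box contains ≥ r objects we need more than (r − 1) · k objects total. Threshold: n = (r − 1) · k + 1. With r = 33 and k = 34: n = 32 · 34 + 1 = 1088 + 1 = 1089. For n = 1088 = 32 · 34, we can put exactly 32 objects in every box, avoiding 33 in any single one — so 1089 is tight.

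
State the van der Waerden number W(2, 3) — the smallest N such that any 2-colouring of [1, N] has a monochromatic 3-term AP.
W(2, 3) = 9

Lower bound: the 2-colouring RRBBRRBB of {1, ..., 8} (R at positions {1, 2, 5, 6}, B at {3, 4, 7, 8}) contains no monochromatic 3-term AP, so W(2, 3) > 8. Upper bound: a case analysis on any 2-colouring of {1, ..., 9} forces such an AP. Hence W(2, 3) = 9.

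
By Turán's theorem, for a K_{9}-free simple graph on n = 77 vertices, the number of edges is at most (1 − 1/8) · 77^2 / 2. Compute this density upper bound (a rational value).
Turán density bound = (7/8) · 77^2/2 = 41503/16 ≈ 2593.9375

Turán's theorem: ex(n, K_{r+1}) is achieved by the complete r-partite Turán graph T(n, r) with parts as balanced as possible, and is at most (1 − 1/r) · n^2/2. For r = 8, n = 77: the density bound is (7/8) · 5929/2 = 41503/16 ≈ 2593.9375. The integer-valued extremum is e(T(77, 8)) = 2593, which is strictly less than the density bound 41503/16 since 8 ∤ 77 (the parts of T(77, 8) cannot all be equal).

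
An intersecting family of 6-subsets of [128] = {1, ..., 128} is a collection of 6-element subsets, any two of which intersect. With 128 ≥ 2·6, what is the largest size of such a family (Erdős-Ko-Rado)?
max |F| = C(127, 5) = 254231775

Erdős-Ko-Rado (1961): when n ≥ 2k, max |F| = C(n−1, k−1). The bound is attained by the star {A : i ∈ A} for any fixed i ∈ [n]. Here C(128−1, 6−1) = C(127, 5) = 254231775.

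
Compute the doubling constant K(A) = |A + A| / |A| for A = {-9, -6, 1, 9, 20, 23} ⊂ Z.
K = |A + A| / |A| = 20/6 = 10/3

Enumerate A + A = {a + b : a, b ∈ A}. With |A| = 6, there are |A|^2 = 36 ordered sum pairs; collecting distinct values, A + A = {-18, -15, -12, -8, -5, 0, 2, 3, 10, 11, 14, 17, 18, 21, 24, 29, 32, 40, 43, 46}, so |A + A| = 20. Thus K = 20/6 = 10/3. For comparison, the minimum possible |A + A| over all 6-element sets is 2·6 − 1 = 11 (so min K = 11/6), attained only by arithmetic progressions.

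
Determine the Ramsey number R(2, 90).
R(2, 90) = 90

R(2, k) = k for all k ≥ 2: in a 2-colouring of K_k, either some edge is red (a red K_2) or all edges are blue (a blue K_k). And K_{89} coloured all-blue has no blue K_90, so R(2, 90) > 89. Hence R(2, 90) = 90.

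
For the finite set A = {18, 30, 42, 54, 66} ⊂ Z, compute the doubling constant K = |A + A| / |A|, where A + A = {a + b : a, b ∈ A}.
K = |A + A| / |A| = 9/5

Enumerate A + A = {a + b : a, b ∈ A}. With |A| = 5, there are |A|^2 = 25 ordered sum pairs; collecting distinct values, A + A = {36, 48, 60, 72, 84, 96, 108, 120, 132}, so |A + A| = 9. Thus K = 9/5. Here |A + A| = 2|A| − 1 = 9, the minimum possible — so K = 9/5 is minimal, which holds iff A is an arithmetic progression.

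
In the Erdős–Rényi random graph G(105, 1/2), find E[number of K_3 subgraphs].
E[# K_3] = C(105, 3) · (1/2)^C(3, 2) = 187460 / 2^3 = 46865/2 = 23432.5

For each 3-subset S of vertices (there are C(105, 3) = 187460 such S), let X_S = 1 if S induces a K_3 (all C(3, 2) = 3 edges present). Then P(X_S = 1) = (1/2)^3 = 1/8. By linearity of expectation, E[# K_3] = C(105, 3) · (1/2)^3 = 187460 / 8 = 46865/2 = 23432.5.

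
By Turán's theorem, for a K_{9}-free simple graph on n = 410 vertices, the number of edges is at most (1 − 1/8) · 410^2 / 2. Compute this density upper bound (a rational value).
Turán density bound = (7/8) · 410^2/2 = 294175/4 ≈ 73543.75

Turán's theorem: ex(n, K_{r+1}) is achieved by the complete r-partite Turán graph T(n, r) with parts as balanced as possible, and is at most (1 − 1/r) · n^2/2. For r = 8, n = 410: the density bound is (7/8) · 168100/2 = 294175/4 ≈ 73543.75. The integer-valued extremum is e(T(410, 8)) = 73543, which is strictly less than the density bound 294175/4 since 8 ∤ 410 (the parts of T(410, 8) cannot all be equal).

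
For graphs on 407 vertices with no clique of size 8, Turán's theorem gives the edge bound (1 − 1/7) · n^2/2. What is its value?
Turán density bound = (6/7) · 407^2/2 = 496947/7 ≈ 70992.4286

Turán's theorem: ex(n, K_{r+1}) is achieved by the complete r-partite Turán graph T(n, r) with parts as balanced as possible, and is at most (1 − 1/r) · n^2/2. For r = 7, n = 407: the density bound is (6/7) · 165649/2 = 496947/7 ≈ 70992.4286. The integer-valued extremum is e(T(407, 7)) = 70992, which is strictly less than the density bound 496947/7 since 7 ∤ 407 (the parts of T(407, 7) cannot all be equal).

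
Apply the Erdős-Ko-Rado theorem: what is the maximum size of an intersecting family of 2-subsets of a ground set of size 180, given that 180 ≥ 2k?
max |F| = C(179, 1) = 179

The Erdős-Ko-Rado theorem states: for n ≥ 2k, an intersecting family of k-subsets of an n-element set has size at most C(n − 1, k − 1), with equality for 'star' families {A ⊆ [n] : |A| = k, i ∈ A} (fix an element i). For n = 180, k = 2: C(179, 1) = 179.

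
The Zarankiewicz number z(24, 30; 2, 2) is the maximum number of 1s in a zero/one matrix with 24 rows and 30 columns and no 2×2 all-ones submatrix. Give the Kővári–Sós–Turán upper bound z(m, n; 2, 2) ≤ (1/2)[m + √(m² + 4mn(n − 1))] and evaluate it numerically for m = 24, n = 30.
z(24, 30; 2, 2) ≤ (1/2)[24 + √(24² + 4·24·30·29)] = (1/2)[24 + √84096] = 156.9966

Kővári–Sós–Turán: let r_1, ..., r_24 be the row sums and z = Σ r_i the total number of 1s. Each pair of columns can share at most one row with both entries 1 (else a 2×2 all-ones block appears), so Σ_i C(r_i, 2) ≤ C(30, 2) = 435. By convexity Σ_i C(r_i, 2) ≥ 24·C(z/24, 2) = z(z − 24)/(2·24), giving z² − 24z − 24·30·29 ≤ 0 and hence z ≤ (1/2)[24 + √(576 + 4·20880)] = (1/2)[24 + √84096] ≈ (1/2)(24 + 289.9931) = 156.9966.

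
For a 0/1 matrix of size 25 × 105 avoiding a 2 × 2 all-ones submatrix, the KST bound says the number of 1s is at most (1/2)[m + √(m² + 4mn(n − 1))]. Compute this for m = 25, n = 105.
z(25, 105; 2, 2) ≤ (1/2)[25 + √(25² + 4·25·105·104)] = (1/2)[25 + √1092625] = 535.1435

Kővári–Sós–Turán: let r_1, ..., r_25 be the row sums and z = Σ r_i the total number of 1s. Each pair of columns can share at most one row with both entries 1 (else a 2×2 all-ones block appears), so Σ_i C(r_i, 2) ≤ C(105, 2) = 5460. By convexity Σ_i C(r_i, 2) ≥ 25·C(z/25, 2) = z(z − 25)/(2·25), giving z² − 25z − 25·105·104 ≤ 0 and hence z ≤ (1/2)[25 + √(625 + 4·273000)] = (1/2)[25 + √1092625] ≈ (1/2)(25 + 1045.287) = 535.1435.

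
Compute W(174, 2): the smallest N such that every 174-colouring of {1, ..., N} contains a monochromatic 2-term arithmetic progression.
W(174, 2) = 174 + 1 = 175

A 2-term AP is any pair of integers, so a monochromatic 2-AP exists iff some colour is used at least twice. With 174 colours, the colouring i ↦ i on {1, ..., 174} uses each colour once, avoiding any monochromatic pair, so W(174, 2) > 174. For {1, ..., 175}, pigeonhole forces two integers of the same colour, which form a monochromatic 2-AP. Hence W(174, 2) = 175.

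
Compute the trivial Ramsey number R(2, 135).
R(2, 135) = 135

R(2, k) = k for all k ≥ 2: in a 2-colouring of K_k, either some edge is red (a red K_2) or all edges are blue (a blue K_k). And K_{134} coloured all-blue has no blue K_135, so R(2, 135) > 134. Hence R(2, 135) = 135.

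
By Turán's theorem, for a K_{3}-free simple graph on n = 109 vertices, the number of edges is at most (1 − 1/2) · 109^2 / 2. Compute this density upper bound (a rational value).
Turán density bound = (1/2) · 109^2/2 = 11881/4 ≈ 2970.25

Turán's theorem: ex(n, K_{r+1}) is achieved by the complete r-partite Turán graph T(n, r) with parts as balanced as possible, and is at most (1 − 1/r) · n^2/2. For r = 2, n = 109: the density bound is (1/2) · 11881/2 = 11881/4 ≈ 2970.25. The integer-valued extremum is e(T(109, 2)) = 2970, which is strictly less than the density bound 11881/4 since 2 ∤ 109 (the parts of T(109, 2) cannot all be equal).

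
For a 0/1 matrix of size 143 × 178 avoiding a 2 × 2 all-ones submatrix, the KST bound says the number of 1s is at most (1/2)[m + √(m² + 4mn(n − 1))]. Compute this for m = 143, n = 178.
z(143, 178; 2, 2) ≤ (1/2)[143 + √(143² + 4·143·178·177)] = (1/2)[143 + √18041881] = 2195.2868

Kővári–Sós–Turán: let r_1, ..., r_143 be the row sums and z = Σ r_i the total number of 1s. Each pair of columns can share at most one row with both entries 1 (else a 2×2 all-ones block appears), so Σ_i C(r_i, 2) ≤ C(178, 2) = 15753. By convexity Σ_i C(r_i, 2) ≥ 143·C(z/143, 2) = z(z − 143)/(2·143), giving z² − 143z − 143·178·177 ≤ 0 and hence z ≤ (1/2)[143 + √(20449 + 4·4505358)] = (1/2)[143 + √18041881] ≈ (1/2)(143 + 4247.5735) = 2195.2868.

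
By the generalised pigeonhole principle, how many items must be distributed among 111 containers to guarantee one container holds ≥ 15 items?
n = (15 − 1)·111 + 1 = 1555

By the generalised pigeonhole principle, to guarantee some box contains ≥ r objects we need more than (r − 1) · k objects total. Threshold: n = (r − 1) · k + 1. With r = 15 and k = 111: n = 14 · 111 + 1 = 1554 + 1 = 1555. For n = 1554 = 14 · 111, we can put exactly 14 objects in every box, avoiding 15 in any single one — so 1555 is tight.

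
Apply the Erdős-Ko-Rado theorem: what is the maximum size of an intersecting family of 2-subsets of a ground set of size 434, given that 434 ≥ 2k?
max |F| = C(433, 1) = 433

The Erdős-Ko-Rado theorem states: for n ≥ 2k, an intersecting family of k-subsets of an n-element set has size at most C(n − 1, k − 1), with equality for 'star' families {A ⊆ [n] : |A| = k, i ∈ A} (fix an element i). For n = 434, k = 2: C(433, 1) = 433.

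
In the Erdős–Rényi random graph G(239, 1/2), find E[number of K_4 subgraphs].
E[# K_4] = C(239, 4) · (1/2)^C(4, 2) = 132563501 / 2^6 = 2071304.703125

For each 4-subset S of vertices (there are C(239, 4) = 132563501 such S), let X_S = 1 if S induces a K_4 (all C(4, 2) = 6 edges present). Then P(X_S = 1) = (1/2)^6 = 1/64. By linearity of expectation, E[# K_4] = C(239, 4) · (1/2)^6 = 132563501 / 64 = 2071304.703125.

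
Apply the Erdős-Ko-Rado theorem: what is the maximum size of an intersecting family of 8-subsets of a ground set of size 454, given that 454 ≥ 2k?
max |F| = C(453, 7) = 741356388162720

The Erdős-Ko-Rado theorem states: for n ≥ 2k, an intersecting family of k-subsets of an n-element set has size at most C(n − 1, k − 1), with equality for 'star' families {A ⊆ [n] : |A| = k, i ∈ A} (fix an element i). For n = 454, k = 8: C(453, 7) = 741356388162720.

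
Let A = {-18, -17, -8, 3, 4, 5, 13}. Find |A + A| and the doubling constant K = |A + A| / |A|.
K = |A + A| / |A| = 23/7

Enumerate A + A = {a + b : a, b ∈ A}. With |A| = 7, there are |A|^2 = 49 ordered sum pairs; collecting distinct values, A + A = {-36, -35, -34, -26, -25, -16, -15, -14, -13, -12, -5, -4, -3, 5, 6, 7, 8, 9, 10, 16, 17, 18, 26}, so |A + A| = 23. Thus K = 23/7. For comparison, the minimum possible |A + A| over all 7-element sets is 2·7 − 1 = 13 (so min K = 13/7), attained only by arithmetic progressions.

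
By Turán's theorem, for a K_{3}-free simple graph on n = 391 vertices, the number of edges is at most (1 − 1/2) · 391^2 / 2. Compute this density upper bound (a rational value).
Turán density bound = (1/2) · 391^2/2 = 152881/4 ≈ 38220.25

Turán's theorem: ex(n, K_{r+1}) is achieved by the complete r-partite Turán graph T(n, r) with parts as balanced as possible, and is at most (1 − 1/r) · n^2/2. For r = 2, n = 391: the density bound is (1/2) · 152881/2 = 152881/4 ≈ 38220.25. The integer-valued extremum is e(T(391, 2)) = 38220, which is strictly less than the density bound 152881/4 since 2 ∤ 391 (the parts of T(391, 2) cannot all be equal).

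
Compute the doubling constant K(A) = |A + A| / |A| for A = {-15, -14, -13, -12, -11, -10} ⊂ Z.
K = |A + A| / |A| = 11/6

Enumerate A + A = {a + b : a, b ∈ A}. With |A| = 6, there are |A|^2 = 36 ordered sum pairs; collecting distinct values, A + A = {-30, -29, -28, -27, -26, -25, -24, -23, -22, -21, -20}, so |A + A| = 11. Thus K = 11/6. Here |A + A| = 2|A| − 1 = 11, the minimum possible — so K = 11/6 is minimal, which holds iff A is an arithmetic progression.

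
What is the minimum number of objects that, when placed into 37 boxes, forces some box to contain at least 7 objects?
n = (7 − 1)·37 + 1 = 223

By the generalised pigeonhole principle, to guarantee some box contains ≥ r objects we need more than (r − 1) · k objects total. Threshold: n = (r − 1) · k + 1. With r = 7 and k = 37: n = 6 · 37 + 1 = 222 + 1 = 223. For n = 222 = 6 · 37, we can put exactly 6 objects in every box, avoiding 7 in any single one — so 223 is tight.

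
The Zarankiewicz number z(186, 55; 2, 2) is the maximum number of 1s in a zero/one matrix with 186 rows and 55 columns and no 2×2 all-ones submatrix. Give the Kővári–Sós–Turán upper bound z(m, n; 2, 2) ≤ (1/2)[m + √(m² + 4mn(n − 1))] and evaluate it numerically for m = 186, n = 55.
z(186, 55; 2, 2) ≤ (1/2)[186 + √(186² + 4·186·55·54)] = (1/2)[186 + √2244276] = 842.0454

Kővári–Sós–Turán: let r_1, ..., r_186 be the row sums and z = Σ r_i the total number of 1s. Each pair of columns can share at most one row with both entries 1 (else a 2×2 all-ones block appears), so Σ_i C(r_i, 2) ≤ C(55, 2) = 1485. By convexity Σ_i C(r_i, 2) ≥ 186·C(z/186, 2) = z(z − 186)/(2·186), giving z² − 186z − 186·55·54 ≤ 0 and hence z ≤ (1/2)[186 + √(34596 + 4·552420)] = (1/2)[186 + √2244276] ≈ (1/2)(186 + 1498.0908) = 842.0454.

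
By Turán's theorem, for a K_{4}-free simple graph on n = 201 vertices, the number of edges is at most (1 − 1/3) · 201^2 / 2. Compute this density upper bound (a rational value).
Turán density bound = (2/3) · 201^2/2 = 13467

Turán's theorem: ex(n, K_{r+1}) is achieved by the complete r-partite Turán graph T(n, r) with parts as balanced as possible, and is at most (1 − 1/r) · n^2/2. For r = 3, n = 201: the density bound is (2/3) · 40401/2 = 13467. Since 3 ∣ 201, the Turán graph T(201, 3) has parts of equal size 67, and its edge count e(T(201, 3)) = 13467 attains the density bound exactly.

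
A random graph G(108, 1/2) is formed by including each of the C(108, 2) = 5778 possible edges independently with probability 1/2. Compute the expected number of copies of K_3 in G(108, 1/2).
E[# K_3] = C(108, 3) · (1/2)^C(3, 2) = 204156 / 2^3 = 51039/2 = 25519.5

For each 3-subset S of vertices (there are C(108, 3) = 204156 such S), let X_S = 1 if S induces a K_3 (all C(3, 2) = 3 edges present). Then P(X_S = 1) = (1/2)^3 = 1/8. By linearity of expectation, E[# K_3] = C(108, 3) · (1/2)^3 = 204156 / 8 = 51039/2 = 25519.5.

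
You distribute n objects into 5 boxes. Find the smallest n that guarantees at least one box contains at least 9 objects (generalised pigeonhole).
n = (9 − 1)·5 + 1 = 41

By the generalised pigeonhole principle, to guarantee some box contains ≥ r objects we need more than (r − 1) · k objects total. Threshold: n = (r − 1) · k + 1. With r = 9 and k = 5: n = 8 · 5 + 1 = 40 + 1 = 41. For n = 40 = 8 · 5, we can put exactly 8 objects in every box, avoiding 9 in any single one — so 41 is tight.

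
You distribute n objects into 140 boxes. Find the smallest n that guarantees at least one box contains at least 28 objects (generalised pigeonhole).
n = (28 − 1)·140 + 1 = 3781

By the generalised pigeonhole principle, to guarantee some box contains ≥ r objects we need more than (r − 1) · k objects total. Threshold: n = (r − 1) · k + 1. With r = 28 and k = 140: n = 27 · 140 + 1 = 3780 + 1 = 3781. For n = 3780 = 27 · 140, we can put exactly 27 objects in every box, avoiding 28 in any single one — so 3781 is tight.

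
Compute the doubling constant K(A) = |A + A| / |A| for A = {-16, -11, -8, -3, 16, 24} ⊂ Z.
K = |A + A| / |A| = 18/6 = 3

Enumerate A + A = {a + b : a, b ∈ A}. With |A| = 6, there are |A|^2 = 36 ordered sum pairs; collecting distinct values, A + A = {-32, -27, -24, -22, -19, -16, -14, -11, -6, 0, 5, 8, 13, 16, 21, 32, 40, 48}, so |A + A| = 18. Thus K = 18/6 = 3. For comparison, the minimum possible |A + A| over all 6-element sets is 2·6 − 1 = 11 (so min K = 11/6), attained only by arithmetic progressions.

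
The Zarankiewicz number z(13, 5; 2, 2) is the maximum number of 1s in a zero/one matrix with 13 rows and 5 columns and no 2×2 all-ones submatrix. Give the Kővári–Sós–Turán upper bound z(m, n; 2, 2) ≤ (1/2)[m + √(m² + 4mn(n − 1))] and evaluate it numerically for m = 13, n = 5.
z(13, 5; 2, 2) ≤ (1/2)[13 + √(13² + 4·13·5·4)] = (1/2)[13 + √1209] = 23.8853

Kővári–Sós–Turán: let r_1, ..., r_13 be the row sums and z = Σ r_i the total number of 1s. Each pair of columns can share at most one row with both entries 1 (else a 2×2 all-ones block appears), so Σ_i C(r_i, 2) ≤ C(5, 2) = 10. By convexity Σ_i C(r_i, 2) ≥ 13·C(z/13, 2) = z(z − 13)/(2·13), giving z² − 13z − 13·5·4 ≤ 0 and hence z ≤ (1/2)[13 + √(169 + 4·260)] = (1/2)[13 + √1209] ≈ (1/2)(13 + 34.7707) = 23.8853.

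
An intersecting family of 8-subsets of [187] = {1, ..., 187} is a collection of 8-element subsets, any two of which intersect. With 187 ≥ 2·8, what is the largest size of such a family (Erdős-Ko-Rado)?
max |F| = C(186, 7) = 1363155866280

Erdős-Ko-Rado (1961): when n ≥ 2k, max |F| = C(n−1, k−1). The bound is attained by the star {A : i ∈ A} for any fixed i ∈ [n]. Here C(187−1, 8−1) = C(186, 7) = 1363155866280.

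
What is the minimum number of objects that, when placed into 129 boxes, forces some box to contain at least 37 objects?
n = (37 − 1)·129 + 1 = 4645

By the generalised pigeonhole principle, to guarantee some box contains ≥ r objects we need more than (r − 1) · k objects total. Threshold: n = (r − 1) · k + 1. With r = 37 and k = 129: n = 36 · 129 + 1 = 4644 + 1 = 4645. For n = 4644 = 36 · 129, we can put exactly 36 objects in every box, avoiding 37 in any single one — so 4645 is tight.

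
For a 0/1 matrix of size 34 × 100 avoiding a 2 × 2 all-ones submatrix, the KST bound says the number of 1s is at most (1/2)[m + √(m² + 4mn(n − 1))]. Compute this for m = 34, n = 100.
z(34, 100; 2, 2) ≤ (1/2)[34 + √(34² + 4·34·100·99)] = (1/2)[34 + √1347556] = 597.4214

Kővári–Sós–Turán: let r_1, ..., r_34 be the row sums and z = Σ r_i the total number of 1s. Each pair of columns can share at most one row with both entries 1 (else a 2×2 all-ones block appears), so Σ_i C(r_i, 2) ≤ C(100, 2) = 4950. By convexity Σ_i C(r_i, 2) ≥ 34·C(z/34, 2) = z(z − 34)/(2·34), giving z² − 34z − 34·100·99 ≤ 0 and hence z ≤ (1/2)[34 + √(1156 + 4·336600)] = (1/2)[34 + √1347556] ≈ (1/2)(34 + 1160.8428) = 597.4214.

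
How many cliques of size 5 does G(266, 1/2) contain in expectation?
E[# K_5] = C(266, 5) · (1/2)^C(5, 2) = 10685804668 / 2^10 = 2671451167/256 ≈ 10435356.121094

For each 5-subset S of vertices (there are C(266, 5) = 10685804668 such S), let X_S = 1 if S induces a K_5 (all C(5, 2) = 10 edges present). Then P(X_S = 1) = (1/2)^10 = 1/1024. By linearity of expectation, E[# K_5] = C(266, 5) · (1/2)^10 = 10685804668 / 1024 = 2671451167/256 ≈ 10435356.121094.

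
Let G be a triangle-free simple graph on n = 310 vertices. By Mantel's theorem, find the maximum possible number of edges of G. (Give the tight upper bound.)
ex(310, K_3) = ⌊310^2/4⌋ = 24025

Mantel (1907): a triangle-free graph on n vertices has at most ⌊n^2/4⌋ edges, with equality for the complete bipartite graph K_{⌊n/2⌋, ⌈n/2⌉}. For n = 310: ⌊310^2/4⌋ = ⌊96100/4⌋ = 24025. The extremal graph is K_{155, 155}, which has 155·155 = 24025 edges.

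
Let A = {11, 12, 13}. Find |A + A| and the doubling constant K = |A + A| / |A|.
K = |A + A| / |A| = 5/3

Enumerate A + A = {a + b : a, b ∈ A}. With |A| = 3, there are |A|^2 = 9 ordered sum pairs; collecting distinct values, A + A = {22, 23, 24, 25, 26}, so |A + A| = 5. Thus K = 5/3. Here |A + A| = 2|A| − 1 = 5, the minimum possible — so K = 5/3 is minimal, which holds iff A is an arithmetic progression.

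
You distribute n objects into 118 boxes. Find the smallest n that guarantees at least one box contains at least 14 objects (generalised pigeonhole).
n = (14 − 1)·118 + 1 = 1535

By the generalised pigeonhole principle, to guarantee some box contains ≥ r objects we need more than (r − 1) · k objects total. Threshold: n = (r − 1) · k + 1. With r = 14 and k = 118: n = 13 · 118 + 1 = 1534 + 1 = 1535. For n = 1534 = 13 · 118, we can put exactly 13 objects in every box, avoiding 14 in any single one — so 1535 is tight.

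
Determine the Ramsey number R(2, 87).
R(2, 87) = 87

R(2, k) = k for all k ≥ 2: in a 2-colouring of K_k, either some edge is red (a red K_2) or all edges are blue (a blue K_k). And K_{86} coloured all-blue has no blue K_87, so R(2, 87) > 86. Hence R(2, 87) = 87.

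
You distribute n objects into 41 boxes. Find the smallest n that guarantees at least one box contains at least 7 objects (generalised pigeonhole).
n = (7 − 1)·41 + 1 = 247

By the generalised pigeonhole principle, to guarantee some box contains ≥ r objects we need more than (r − 1) · k objects total. Threshold: n = (r − 1) · k + 1. With r = 7 and k = 41: n = 6 · 41 + 1 = 246 + 1 = 247. For n = 246 = 6 · 41, we can put exactly 6 objects in every box, avoiding 7 in any single one — so 247 is tight.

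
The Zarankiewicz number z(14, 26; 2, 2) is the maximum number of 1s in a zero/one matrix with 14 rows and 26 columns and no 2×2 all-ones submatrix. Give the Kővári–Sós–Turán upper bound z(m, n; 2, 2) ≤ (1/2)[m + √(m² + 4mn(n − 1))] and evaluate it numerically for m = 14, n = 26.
z(14, 26; 2, 2) ≤ (1/2)[14 + √(14² + 4·14·26·25)] = (1/2)[14 + √36596] = 102.6504

Kővári–Sós–Turán: let r_1, ..., r_14 be the row sums and z = Σ r_i the total number of 1s. Each pair of columns can share at most one row with both entries 1 (else a 2×2 all-ones block appears), so Σ_i C(r_i, 2) ≤ C(26, 2) = 325. By convexity Σ_i C(r_i, 2) ≥ 14·C(z/14, 2) = z(z − 14)/(2·14), giving z² − 14z − 14·26·25 ≤ 0 and hence z ≤ (1/2)[14 + √(196 + 4·9100)] = (1/2)[14 + √36596] ≈ (1/2)(14 + 191.3008) = 102.6504.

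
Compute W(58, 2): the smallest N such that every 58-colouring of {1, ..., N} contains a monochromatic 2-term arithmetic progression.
W(58, 2) = 58 + 1 = 59

A 2-term AP is any pair of integers, so a monochromatic 2-AP exists iff some colour is used at least twice. With 58 colours, the colouring i ↦ i on {1, ..., 58} uses each colour once, avoiding any monochromatic pair, so W(58, 2) > 58. For {1, ..., 59}, pigeonhole forces two integers of the same colour, which form a monochromatic 2-AP. Hence W(58, 2) = 59.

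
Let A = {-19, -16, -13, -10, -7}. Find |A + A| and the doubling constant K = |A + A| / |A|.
K = |A + A| / |A| = 9/5

Enumerate A + A = {a + b : a, b ∈ A}. With |A| = 5, there are |A|^2 = 25 ordered sum pairs; collecting distinct values, A + A = {-38, -35, -32, -29, -26, -23, -20, -17, -14}, so |A + A| = 9. Thus K = 9/5. Here |A + A| = 2|A| − 1 = 9, the minimum possible — so K = 9/5 is minimal, which holds iff A is an arithmetic progression.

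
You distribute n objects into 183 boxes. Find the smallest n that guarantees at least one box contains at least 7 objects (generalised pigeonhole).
n = (7 − 1)·183 + 1 = 1099

By the generalised pigeonhole principle, to guarantee some box contains ≥ r objects we need more than (r − 1) · k objects total. Threshold: n = (r − 1) · k + 1. With r = 7 and k = 183: n = 6 · 183 + 1 = 1098 + 1 = 1099. For n = 1098 = 6 · 183, we can put exactly 6 objects in every box, avoiding 7 in any single one — so 1099 is tight.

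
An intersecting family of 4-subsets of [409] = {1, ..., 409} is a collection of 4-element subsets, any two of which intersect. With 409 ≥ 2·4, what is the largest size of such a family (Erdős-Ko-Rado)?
max |F| = C(408, 3) = 11236456

The Erdős-Ko-Rado theorem states: for n ≥ 2k, an intersecting family of k-subsets of an n-element set has size at most C(n − 1, k − 1), with equality for 'star' families {A ⊆ [n] : |A| = k, i ∈ A} (fix an element i). For n = 409, k = 4: C(408, 3) = 11236456.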